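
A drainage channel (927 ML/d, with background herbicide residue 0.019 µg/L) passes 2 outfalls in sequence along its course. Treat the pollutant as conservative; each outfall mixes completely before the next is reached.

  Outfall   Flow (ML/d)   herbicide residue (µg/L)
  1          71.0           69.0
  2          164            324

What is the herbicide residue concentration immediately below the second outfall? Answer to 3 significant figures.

50.0 µg/L

After outfall 1: Q = 927.0 + 71.00 = 998.0 ML/d; C = (927.0·0.01900 + 71.00·69.00)/998.0 = 4.926 µg/L.
After outfall 2: Q = 998.0 + 164.0 = 1162 ML/d; C = (998.0·4.926 + 164.0·324.0)/1162 = 49.96 µg/L.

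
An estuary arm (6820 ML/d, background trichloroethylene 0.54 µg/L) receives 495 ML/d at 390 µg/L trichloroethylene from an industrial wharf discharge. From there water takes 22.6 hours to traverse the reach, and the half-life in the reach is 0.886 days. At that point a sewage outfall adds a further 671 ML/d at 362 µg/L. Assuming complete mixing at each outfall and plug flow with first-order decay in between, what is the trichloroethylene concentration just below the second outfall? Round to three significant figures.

42.2 µg/L

Mixed concentration C = ΣQC/ΣQ = (6820·0.5400 + 495.0·390.0) / 7315 = 196700/7315 = 26.89 µg/L; combined flow 7315 ML/d.
Half-life 0.886 d → k = ln 2 / 0.886 = 0.7823 d⁻¹.
First-order decay: C = 26.89·exp(−k·t) = 26.89·0.4787 = 12.87 µg/L.
Second outfall: C = (7315·12.87 + 671.0·362.0)/7986 = 42.21 µg/L.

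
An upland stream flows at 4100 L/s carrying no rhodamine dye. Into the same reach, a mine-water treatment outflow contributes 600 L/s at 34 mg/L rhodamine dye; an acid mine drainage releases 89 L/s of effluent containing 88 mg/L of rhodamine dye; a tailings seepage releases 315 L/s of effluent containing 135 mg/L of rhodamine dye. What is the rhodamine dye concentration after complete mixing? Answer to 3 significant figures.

Conservation of mass: C = (4100·0 + 600.0·34.00 + 89.00·88.00 + 315.0·135.0) / 5104 = 70760/5104 = 13.86 mg/L.

13.9 mg/L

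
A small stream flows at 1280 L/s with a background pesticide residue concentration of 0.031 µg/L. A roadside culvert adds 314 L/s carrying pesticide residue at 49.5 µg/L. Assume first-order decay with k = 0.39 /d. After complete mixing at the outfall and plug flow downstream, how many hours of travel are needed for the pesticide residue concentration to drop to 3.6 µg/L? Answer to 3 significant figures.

Flow-weighted average: C = (1280·0.03100 + 314.0·49.50) / 1594 = 15580/1594 = 9.776 µg/L.
9.776·exp(−k·t) = 3.6 → t = ln(9.776/3.6)/k = 221300 s = 61.48 h.

61.5 h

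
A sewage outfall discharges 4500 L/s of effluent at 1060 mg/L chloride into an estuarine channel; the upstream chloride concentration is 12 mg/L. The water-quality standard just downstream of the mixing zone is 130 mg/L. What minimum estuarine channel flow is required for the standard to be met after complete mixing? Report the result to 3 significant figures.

35500 L/s

Set C_mix = 130: (Q·12.00 + 4500·1060) / (Q + 4500) = 130
→ Q = 4500·(1060 − 130)/(130 − 12.00) = 35470 L/s.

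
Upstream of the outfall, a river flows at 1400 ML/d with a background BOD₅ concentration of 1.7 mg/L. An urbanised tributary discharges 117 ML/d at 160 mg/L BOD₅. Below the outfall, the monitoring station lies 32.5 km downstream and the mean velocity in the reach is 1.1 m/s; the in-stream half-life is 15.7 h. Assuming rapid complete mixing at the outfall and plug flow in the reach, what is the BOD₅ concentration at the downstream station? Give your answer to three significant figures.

Flow-weighted average: C = (1400·1.700 + 117.0·160.0) / 1517 = 21100/1517 = 13.91 mg/L.
Travel time t = 32.5·1000 / 1.1 = 29550 s = 8.207 h.
Half-life 15.7 h → k = ln 2 / 15.7 = 0.04415 h⁻¹ = 1.060 d⁻¹.
First-order decay: C = 13.91·exp(−k·t) = 13.91·0.6960 = 9.681 mg/L.

9.68 mg/L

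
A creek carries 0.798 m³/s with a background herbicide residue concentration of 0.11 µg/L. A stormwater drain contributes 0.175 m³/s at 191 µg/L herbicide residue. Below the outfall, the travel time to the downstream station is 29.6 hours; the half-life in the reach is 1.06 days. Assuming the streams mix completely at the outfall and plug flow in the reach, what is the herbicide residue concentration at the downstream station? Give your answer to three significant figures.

Mass balance: C = (0.7980·0.1100 + 0.1750·191.0) / 0.9730 = 33.51/0.9730 = 34.44 µg/L.
Half-life 1.06 d → k = ln 2 / 1.06 = 0.6539 d⁻¹.
After decay, C = 34.44 × e^(−kt) = 34.44 × 0.4464 = 15.38 µg/L.

15.4 µg/L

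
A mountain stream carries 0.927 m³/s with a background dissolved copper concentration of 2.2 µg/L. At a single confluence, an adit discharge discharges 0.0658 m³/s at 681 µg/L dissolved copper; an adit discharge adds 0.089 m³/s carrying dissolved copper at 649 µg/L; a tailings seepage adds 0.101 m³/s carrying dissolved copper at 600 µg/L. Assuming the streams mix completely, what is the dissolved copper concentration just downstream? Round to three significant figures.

140 µg/L

Flow-weighted average: C = (0.9270·2.200 + 0.06580·681.0 + 0.08900·649.0 + 0.1010·600.0) / 1.183 = 165.2/1.183 = 139.7 µg/L.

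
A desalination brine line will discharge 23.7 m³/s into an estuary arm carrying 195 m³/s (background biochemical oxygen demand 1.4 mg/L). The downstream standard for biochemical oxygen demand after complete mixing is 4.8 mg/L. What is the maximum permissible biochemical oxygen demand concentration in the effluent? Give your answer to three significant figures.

32.8 mg/L

At the limit, (Qr·Cr + Qe·Cₑ)/(Qr + Qe) = 4.8:
Cₑ = (218.7·4.8 − 195.0·1.400) / 23.70 = 32.77 mg/L.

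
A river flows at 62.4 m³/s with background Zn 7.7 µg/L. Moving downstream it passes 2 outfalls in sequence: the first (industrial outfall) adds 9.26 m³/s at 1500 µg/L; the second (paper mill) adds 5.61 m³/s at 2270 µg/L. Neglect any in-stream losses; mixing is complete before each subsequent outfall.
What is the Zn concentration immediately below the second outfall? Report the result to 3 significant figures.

Below outfall 1: Q → 71.66 m³/s, C = (62.40·7.700 + 9.260·1500)/71.66 = 200.5 µg/L.
Below outfall 2: Q → 77.27 m³/s, C = (71.66·200.5 + 5.610·2270)/77.27 = 350.8 µg/L.

351 µg/L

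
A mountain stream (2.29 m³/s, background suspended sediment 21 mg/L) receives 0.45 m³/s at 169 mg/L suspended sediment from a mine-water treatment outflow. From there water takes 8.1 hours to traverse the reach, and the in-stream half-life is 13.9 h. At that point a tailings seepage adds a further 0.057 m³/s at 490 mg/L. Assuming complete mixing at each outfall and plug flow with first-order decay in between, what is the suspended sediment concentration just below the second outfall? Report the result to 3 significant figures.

39.6 mg/L

Conservation of mass: C = (2.290·21.00 + 0.4500·169.0) / 2.740 = 124.1/2.740 = 45.31 mg/L; combined flow 2.740 m³/s.
Half-life 13.9 h → k = ln 2 / 13.9 = 0.04987 h⁻¹ = 1.197 d⁻¹.
First-order decay: C = 45.31·exp(−k·t) = 45.31·0.6677 = 30.25 mg/L.
At the second outfall, C = (2.740·30.25 + 0.05700·490.0) / (2.740 + 0.05700) = 39.62 mg/L.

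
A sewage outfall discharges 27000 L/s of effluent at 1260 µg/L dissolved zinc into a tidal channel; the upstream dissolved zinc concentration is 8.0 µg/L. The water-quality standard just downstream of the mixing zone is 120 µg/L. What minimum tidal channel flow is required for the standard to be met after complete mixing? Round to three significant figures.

275000 L/s

Set C_mix = 120: (Q·8.000 + 27000·1260) / (Q + 27000) = 120
→ Q = 27000·(1260 − 120)/(120 − 8.000) = 274800 L/s.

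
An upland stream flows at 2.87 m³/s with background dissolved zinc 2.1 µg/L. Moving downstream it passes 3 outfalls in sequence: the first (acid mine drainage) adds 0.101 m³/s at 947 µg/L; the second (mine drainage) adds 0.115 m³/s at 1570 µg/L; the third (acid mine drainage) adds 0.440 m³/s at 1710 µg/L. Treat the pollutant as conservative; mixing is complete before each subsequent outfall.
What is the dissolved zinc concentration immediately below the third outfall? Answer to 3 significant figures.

293 µg/L

Outfall 1: combined Q = 2.971 m³/s; C = (2.870·2.100 + 0.1010·947.0)/2.971 = 34.22 µg/L.
Outfall 2: combined Q = 3.086 m³/s; C = (2.971·34.22 + 0.1150·1570)/3.086 = 91.45 µg/L.
Outfall 3: combined Q = 3.526 m³/s; C = (3.086·91.45 + 0.4400·1710)/3.526 = 293.4 µg/L.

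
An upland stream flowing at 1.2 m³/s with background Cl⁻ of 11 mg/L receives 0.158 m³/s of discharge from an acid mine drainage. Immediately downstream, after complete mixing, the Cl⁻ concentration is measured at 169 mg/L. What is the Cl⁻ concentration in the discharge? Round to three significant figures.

Mass balance: 1.200·11.00 + 0.1580·Cₑ = 1.358·169.0
→ Cₑ = (1.358·169.0 − 1.200·11.00) / 0.1580 = 1369 mg/L.

1370 mg/L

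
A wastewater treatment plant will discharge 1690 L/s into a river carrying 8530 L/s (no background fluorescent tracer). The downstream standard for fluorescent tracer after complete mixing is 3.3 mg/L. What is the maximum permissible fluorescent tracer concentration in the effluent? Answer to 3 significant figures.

20.0 mg/L

At the limit, (Qr·Cr + Qe·Cₑ)/(Qr + Qe) = 3.3:
Cₑ = (10220·3.3 − 8530·0) / 1690 = 19.96 mg/L.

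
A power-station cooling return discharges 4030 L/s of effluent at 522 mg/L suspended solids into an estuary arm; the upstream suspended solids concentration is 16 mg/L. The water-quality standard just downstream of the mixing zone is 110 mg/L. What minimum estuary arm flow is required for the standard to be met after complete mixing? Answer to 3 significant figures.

17700 L/s

Set C_mix = 110: (Q·16.00 + 4030·522.0) / (Q + 4030) = 110
→ Q = 4030·(522.0 − 110)/(110 − 16.00) = 17660 L/s.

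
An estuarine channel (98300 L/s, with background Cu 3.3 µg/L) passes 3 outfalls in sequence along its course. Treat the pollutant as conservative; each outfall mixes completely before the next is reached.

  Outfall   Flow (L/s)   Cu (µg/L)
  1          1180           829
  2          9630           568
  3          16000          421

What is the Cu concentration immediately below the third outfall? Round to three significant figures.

After outfall 1: Q = 98300 + 1180 = 99480 L/s; C = (98300·3.300 + 1180·829.0)/99480 = 13.09 µg/L.
After outfall 2: Q = 99480 + 9630 = 109100 L/s; C = (99480·13.09 + 9630·568.0)/109100 = 62.07 µg/L.
After outfall 3: Q = 109100 + 16000 = 125100 L/s; C = (109100·62.07 + 16000·421.0)/125100 = 108.0 µg/L.

108 µg/L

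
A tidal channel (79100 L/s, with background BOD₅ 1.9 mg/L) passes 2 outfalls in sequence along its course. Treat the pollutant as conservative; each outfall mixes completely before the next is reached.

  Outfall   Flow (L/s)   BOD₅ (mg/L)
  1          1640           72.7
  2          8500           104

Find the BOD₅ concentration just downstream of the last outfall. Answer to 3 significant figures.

12.9 mg/L

After outfall 1: Q = 79100 + 1640 = 80740 L/s; C = (79100·1.900 + 1640·72.70)/80740 = 3.338 mg/L.
After outfall 2: Q = 80740 + 8500 = 89240 L/s; C = (80740·3.338 + 8500·104.0)/89240 = 12.93 mg/L.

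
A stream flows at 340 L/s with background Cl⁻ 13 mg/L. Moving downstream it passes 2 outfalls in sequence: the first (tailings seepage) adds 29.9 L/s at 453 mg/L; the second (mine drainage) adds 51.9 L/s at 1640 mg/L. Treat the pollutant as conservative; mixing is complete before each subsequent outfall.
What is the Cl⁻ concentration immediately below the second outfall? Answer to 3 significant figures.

244 mg/L

After outfall 1: Q = 340.0 + 29.90 = 369.9 L/s; C = (340.0·13.00 + 29.90·453.0)/369.9 = 48.57 mg/L.
After outfall 2: Q = 369.9 + 51.90 = 421.8 L/s; C = (369.9·48.57 + 51.90·1640)/421.8 = 244.4 mg/L.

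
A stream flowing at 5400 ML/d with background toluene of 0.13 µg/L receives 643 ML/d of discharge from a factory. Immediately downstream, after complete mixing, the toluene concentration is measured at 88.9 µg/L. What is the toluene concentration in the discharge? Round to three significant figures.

Mass balance: 5400·0.1300 + 643.0·Cₑ = 6043·88.90
→ Cₑ = (6043·88.90 − 5400·0.1300) / 643.0 = 834.4 µg/L.

834 µg/L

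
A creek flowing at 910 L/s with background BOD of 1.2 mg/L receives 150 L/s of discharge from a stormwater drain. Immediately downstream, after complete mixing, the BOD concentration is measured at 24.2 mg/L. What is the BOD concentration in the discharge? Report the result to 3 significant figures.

Mass balance: 910.0·1.200 + 150.0·Cₑ = 1060·24.20
→ Cₑ = (1060·24.20 − 910.0·1.200) / 150.0 = 163.7 mg/L.

164 mg/L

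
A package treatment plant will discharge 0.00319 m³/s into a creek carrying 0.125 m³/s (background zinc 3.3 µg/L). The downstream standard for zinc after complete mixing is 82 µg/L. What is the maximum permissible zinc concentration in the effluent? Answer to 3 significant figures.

At the limit, (Qr·Cr + Qe·Cₑ)/(Qr + Qe) = 82:
Cₑ = (0.1282·82 − 0.1250·3.300) / 0.003190 = 3166 µg/L.

3170 µg/L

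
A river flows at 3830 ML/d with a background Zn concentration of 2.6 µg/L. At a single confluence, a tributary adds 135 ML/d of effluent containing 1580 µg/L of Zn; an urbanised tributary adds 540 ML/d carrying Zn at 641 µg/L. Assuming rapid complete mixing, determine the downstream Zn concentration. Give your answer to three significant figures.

Flow-weighted average: C = (3830·2.600 + 135.0·1580 + 540.0·641.0) / 4505 = 569400/4505 = 126.4 µg/L.

126 µg/L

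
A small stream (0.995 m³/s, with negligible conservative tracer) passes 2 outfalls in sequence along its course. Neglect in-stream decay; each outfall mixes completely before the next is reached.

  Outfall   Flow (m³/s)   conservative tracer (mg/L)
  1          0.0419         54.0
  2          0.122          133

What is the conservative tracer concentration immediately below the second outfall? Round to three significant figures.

16.0 mg/L

Outfall 1: combined Q = 1.037 m³/s; C = (0.9950·0 + 0.04190·54.00)/1.037 = 2.182 mg/L.
Outfall 2: combined Q = 1.159 m³/s; C = (1.037·2.182 + 0.1220·133.0)/1.159 = 15.95 mg/L.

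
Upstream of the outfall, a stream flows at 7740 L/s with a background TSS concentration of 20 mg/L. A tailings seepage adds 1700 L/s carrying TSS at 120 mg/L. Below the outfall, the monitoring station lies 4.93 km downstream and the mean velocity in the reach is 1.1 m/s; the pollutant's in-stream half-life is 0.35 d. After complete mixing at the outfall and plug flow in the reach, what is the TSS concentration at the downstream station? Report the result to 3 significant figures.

Mixed concentration C = ΣQC/ΣQ = (7740·20.00 + 1700·120.0) / 9440 = 358800/9440 = 38.01 mg/L.
Travel time t = 4.93·1000 / 1.1 = 4482 s = 1.245 h.
Half-life 0.35 d → k = ln 2 / 0.35 = 1.980 d⁻¹.
Applying C = C₀e^(−kt): 38.01 × 0.9024 = 34.30 mg/L.

34.3 mg/L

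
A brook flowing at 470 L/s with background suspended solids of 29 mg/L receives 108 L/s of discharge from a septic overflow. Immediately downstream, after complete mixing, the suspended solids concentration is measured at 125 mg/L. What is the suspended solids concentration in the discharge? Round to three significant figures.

543 mg/L

Mass balance: 470.0·29.00 + 108.0·Cₑ = 578.0·125.0
→ Cₑ = (578.0·125.0 − 470.0·29.00) / 108.0 = 542.8 mg/L.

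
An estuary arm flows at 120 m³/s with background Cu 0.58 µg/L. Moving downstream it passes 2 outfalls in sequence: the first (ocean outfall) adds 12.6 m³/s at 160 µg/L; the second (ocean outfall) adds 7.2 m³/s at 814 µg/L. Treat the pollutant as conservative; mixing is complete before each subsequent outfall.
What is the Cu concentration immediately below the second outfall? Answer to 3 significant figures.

Below outfall 1: Q → 132.6 m³/s, C = (120.0·0.5800 + 12.60·160.0)/132.6 = 15.73 µg/L.
Below outfall 2: Q → 139.8 m³/s, C = (132.6·15.73 + 7.200·814.0)/139.8 = 56.84 µg/L.

56.8 µg/L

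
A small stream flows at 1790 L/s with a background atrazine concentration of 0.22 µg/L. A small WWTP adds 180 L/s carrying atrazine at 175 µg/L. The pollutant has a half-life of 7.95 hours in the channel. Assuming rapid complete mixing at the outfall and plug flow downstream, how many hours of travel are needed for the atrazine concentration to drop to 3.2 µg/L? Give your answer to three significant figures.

18.6 h

Flow-weighted average: C = (1790·0.2200 + 180.0·175.0) / 1970 = 31890/1970 = 16.19 µg/L.
Half-life 7.95 h → k = ln 2 / 7.95 = 0.08719 h⁻¹ = 2.093 d⁻¹.
16.19·exp(−k·t) = 3.2 → t = ln(16.19/3.2)/k = 66940 s = 18.59 h.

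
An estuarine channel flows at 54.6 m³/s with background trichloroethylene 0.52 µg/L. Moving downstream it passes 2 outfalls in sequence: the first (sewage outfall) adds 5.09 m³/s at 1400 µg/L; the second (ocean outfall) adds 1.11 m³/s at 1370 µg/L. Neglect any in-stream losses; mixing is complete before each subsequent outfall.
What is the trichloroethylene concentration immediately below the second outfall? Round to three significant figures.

143 µg/L

Below outfall 1: Q → 59.69 m³/s, C = (54.60·0.5200 + 5.090·1400)/59.69 = 119.9 µg/L.
Below outfall 2: Q → 60.80 m³/s, C = (59.69·119.9 + 1.110·1370)/60.80 = 142.7 µg/L.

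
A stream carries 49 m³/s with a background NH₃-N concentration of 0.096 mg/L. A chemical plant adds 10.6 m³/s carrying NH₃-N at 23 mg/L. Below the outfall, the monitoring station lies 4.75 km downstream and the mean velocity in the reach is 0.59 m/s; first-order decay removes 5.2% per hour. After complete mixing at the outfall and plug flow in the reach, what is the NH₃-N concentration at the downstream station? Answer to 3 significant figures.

3.70 mg/L

Conservation of mass: C = (49.00·0.09600 + 10.60·23.00) / 59.60 = 248.5/59.60 = 4.170 mg/L.
Travel time t = 4.75·1000 / 0.59 = 8051 s = 2.236 h.
5.2%/h lost → k = −ln(1 − 0.052) = 0.05340 h⁻¹.
After decay, C = 4.170 × e^(−kt) = 4.170 × 0.8874 = 3.700 mg/L.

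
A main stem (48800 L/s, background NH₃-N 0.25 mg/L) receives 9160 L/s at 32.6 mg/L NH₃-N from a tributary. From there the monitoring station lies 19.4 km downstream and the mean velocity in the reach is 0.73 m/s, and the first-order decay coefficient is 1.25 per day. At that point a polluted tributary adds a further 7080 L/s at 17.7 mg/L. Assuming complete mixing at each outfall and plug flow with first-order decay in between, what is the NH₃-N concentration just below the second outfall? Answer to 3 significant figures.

5.18 mg/L

Mixed concentration C = ΣQC/ΣQ = (48800·0.2500 + 9160·32.60) / 57960 = 310800/57960 = 5.363 mg/L; combined flow 57960 L/s.
Travel time t = 19.4·1000 / 0.73 = 26580 s = 7.382 h.
Applying C = C₀e^(−kt): 5.363 × 0.6808 = 3.651 mg/L.
Second outfall: C = (57960·3.651 + 7080·17.70)/65040 = 5.180 mg/L.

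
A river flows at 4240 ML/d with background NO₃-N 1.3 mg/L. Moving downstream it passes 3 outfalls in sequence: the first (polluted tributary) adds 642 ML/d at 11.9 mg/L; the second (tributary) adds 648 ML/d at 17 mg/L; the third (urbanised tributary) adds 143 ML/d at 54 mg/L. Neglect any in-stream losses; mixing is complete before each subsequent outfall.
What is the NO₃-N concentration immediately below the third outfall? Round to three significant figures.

5.62 mg/L

Below outfall 1: Q → 4882 ML/d, C = (4240·1.300 + 642.0·11.90)/4882 = 2.694 mg/L.
Below outfall 2: Q → 5530 ML/d, C = (4882·2.694 + 648.0·17.00)/5530 = 4.370 mg/L.
Below outfall 3: Q → 5673 ML/d, C = (5530·4.370 + 143.0·54.00)/5673 = 5.621 mg/L.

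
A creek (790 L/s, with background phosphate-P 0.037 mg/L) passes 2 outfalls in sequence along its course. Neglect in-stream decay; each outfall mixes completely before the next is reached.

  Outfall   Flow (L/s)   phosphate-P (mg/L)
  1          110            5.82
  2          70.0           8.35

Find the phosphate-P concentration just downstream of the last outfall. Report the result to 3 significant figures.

1.29 mg/L

After outfall 1: Q = 790.0 + 110.0 = 900.0 L/s; C = (790.0·0.03700 + 110.0·5.820)/900.0 = 0.7438 mg/L.
After outfall 2: Q = 900.0 + 70.00 = 970.0 L/s; C = (900.0·0.7438 + 70.00·8.350)/970.0 = 1.293 mg/L.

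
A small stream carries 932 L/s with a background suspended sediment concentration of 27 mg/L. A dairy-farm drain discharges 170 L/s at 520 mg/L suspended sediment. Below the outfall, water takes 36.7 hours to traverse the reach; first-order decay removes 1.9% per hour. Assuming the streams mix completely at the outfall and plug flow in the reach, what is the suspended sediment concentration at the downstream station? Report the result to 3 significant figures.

After mixing, C = (932.0·27.00 + 170.0·520.0) / 1102 = 113600/1102 = 103.1 mg/L.
1.9%/h lost → k = −ln(1 − 0.019) = 0.01918 h⁻¹.
First-order decay: C = 103.1·exp(−k·t) = 103.1·0.4946 = 50.97 mg/L.

51.0 mg/L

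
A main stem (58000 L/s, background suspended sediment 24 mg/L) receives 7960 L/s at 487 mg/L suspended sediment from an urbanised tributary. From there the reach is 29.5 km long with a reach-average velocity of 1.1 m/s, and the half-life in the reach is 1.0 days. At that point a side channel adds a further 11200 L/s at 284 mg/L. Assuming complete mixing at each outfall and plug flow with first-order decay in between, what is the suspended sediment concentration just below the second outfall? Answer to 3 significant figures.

Flow-weighted average: C = (58000·24.00 + 7960·487.0) / 65960 = 5269000/65960 = 79.87 mg/L; combined flow 65960 L/s.
Travel time t = 29.5·1000 / 1.1 = 26820 s = 7.449 h.
Half-life 1.0 d → k = ln 2 / 1.0 = 0.6931 d⁻¹.
After decay, C = 79.87 × e^(−kt) = 79.87 × 0.8064 = 64.41 mg/L.
Second outfall: C = (65960·64.41 + 11200·284.0)/77160 = 96.29 mg/L.

96.3 mg/L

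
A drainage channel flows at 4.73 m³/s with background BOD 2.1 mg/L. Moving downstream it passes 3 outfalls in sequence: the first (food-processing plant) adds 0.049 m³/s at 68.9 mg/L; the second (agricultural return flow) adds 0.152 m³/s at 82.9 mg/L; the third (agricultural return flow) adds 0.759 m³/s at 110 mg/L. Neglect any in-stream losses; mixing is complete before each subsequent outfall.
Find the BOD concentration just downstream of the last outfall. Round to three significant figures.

19.2 mg/L

Outfall 1: combined Q = 4.779 m³/s; C = (4.730·2.100 + 0.04900·68.90)/4.779 = 2.785 mg/L.
Outfall 2: combined Q = 4.931 m³/s; C = (4.779·2.785 + 0.1520·82.90)/4.931 = 5.254 mg/L.
Outfall 3: combined Q = 5.690 m³/s; C = (4.931·5.254 + 0.7590·110.0)/5.690 = 19.23 mg/L.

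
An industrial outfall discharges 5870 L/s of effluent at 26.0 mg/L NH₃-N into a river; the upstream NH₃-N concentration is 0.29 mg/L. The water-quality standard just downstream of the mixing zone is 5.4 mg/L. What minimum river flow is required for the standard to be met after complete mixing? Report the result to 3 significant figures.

23700 L/s

Set C_mix = 5.4: (Q·0.2900 + 5870·26.00) / (Q + 5870) = 5.4
→ Q = 5870·(26.00 − 5.4)/(5.4 − 0.2900) = 23660 L/s.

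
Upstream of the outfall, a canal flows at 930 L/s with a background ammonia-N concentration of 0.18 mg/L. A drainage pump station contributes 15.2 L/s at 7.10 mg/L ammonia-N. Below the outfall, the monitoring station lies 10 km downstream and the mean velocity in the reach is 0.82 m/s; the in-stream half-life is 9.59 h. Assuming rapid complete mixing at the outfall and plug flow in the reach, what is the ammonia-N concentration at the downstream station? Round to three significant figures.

Mixed concentration C = ΣQC/ΣQ = (930.0·0.1800 + 15.20·7.100) / 945.2 = 275.3/945.2 = 0.2913 mg/L.
Travel time t = 10·1000 / 0.82 = 12200 s = 3.388 h.
Half-life 9.59 h → k = ln 2 / 9.59 = 0.07228 h⁻¹ = 1.735 d⁻¹.
First-order decay: C = 0.2913·exp(−k·t) = 0.2913·0.7828 = 0.2280 mg/L.

0.228 mg/L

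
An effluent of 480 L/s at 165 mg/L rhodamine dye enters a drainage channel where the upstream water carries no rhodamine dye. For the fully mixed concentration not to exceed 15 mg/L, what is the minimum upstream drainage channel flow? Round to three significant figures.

4800 L/s

Set C_mix = 15: (Q·0 + 480.0·165.0) / (Q + 480.0) = 15
→ Q = 480.0·(165.0 − 15)/(15 − 0) = 4800 L/s.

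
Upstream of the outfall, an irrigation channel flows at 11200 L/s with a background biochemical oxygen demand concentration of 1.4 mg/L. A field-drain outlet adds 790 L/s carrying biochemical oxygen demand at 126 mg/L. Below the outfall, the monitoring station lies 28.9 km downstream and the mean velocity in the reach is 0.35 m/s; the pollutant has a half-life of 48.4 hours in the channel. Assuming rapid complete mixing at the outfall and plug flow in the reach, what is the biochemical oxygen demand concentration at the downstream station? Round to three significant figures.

Conservation of mass: C = (11200·1.400 + 790.0·126.0) / 11990 = 115200/11990 = 9.610 mg/L.
Travel time t = 28.9·1000 / 0.35 = 82570 s = 22.94 h.
Half-life 48.4 h → k = ln 2 / 48.4 = 0.01432 h⁻¹ = 0.3437 d⁻¹.
Decay over the reach: 9.610·exp(−kt) = 9.610·0.7200 = 6.919 mg/L.

6.92 mg/L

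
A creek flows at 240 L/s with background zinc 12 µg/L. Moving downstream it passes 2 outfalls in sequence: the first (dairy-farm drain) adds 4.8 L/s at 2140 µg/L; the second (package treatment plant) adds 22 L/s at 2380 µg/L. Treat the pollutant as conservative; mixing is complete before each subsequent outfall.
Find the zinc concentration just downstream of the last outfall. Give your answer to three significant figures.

Outfall 1: combined Q = 244.8 L/s; C = (240.0·12.00 + 4.800·2140)/244.8 = 53.73 µg/L.
Outfall 2: combined Q = 266.8 L/s; C = (244.8·53.73 + 22.00·2380)/266.8 = 245.5 µg/L.

246 µg/L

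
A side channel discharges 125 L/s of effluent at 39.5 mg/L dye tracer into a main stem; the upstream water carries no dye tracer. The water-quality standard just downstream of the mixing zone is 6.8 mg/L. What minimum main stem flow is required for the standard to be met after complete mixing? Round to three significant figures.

601 L/s

Set C_mix = 6.8: (Q·0 + 125.0·39.50) / (Q + 125.0) = 6.8
→ Q = 125.0·(39.50 − 6.8)/(6.8 − 0) = 601.1 L/s.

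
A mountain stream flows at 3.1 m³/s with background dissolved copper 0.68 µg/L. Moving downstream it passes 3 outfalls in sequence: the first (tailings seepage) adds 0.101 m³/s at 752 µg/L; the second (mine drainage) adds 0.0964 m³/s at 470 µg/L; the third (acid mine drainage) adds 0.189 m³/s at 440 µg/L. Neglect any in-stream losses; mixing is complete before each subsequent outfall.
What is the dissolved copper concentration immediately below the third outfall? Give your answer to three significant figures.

59.2 µg/L

Outfall 1: combined Q = 3.201 m³/s; C = (3.100·0.6800 + 0.1010·752.0)/3.201 = 24.39 µg/L.
Outfall 2: combined Q = 3.297 m³/s; C = (3.201·24.39 + 0.09640·470.0)/3.297 = 37.41 µg/L.
Outfall 3: combined Q = 3.486 m³/s; C = (3.297·37.41 + 0.1890·440.0)/3.486 = 59.24 µg/L.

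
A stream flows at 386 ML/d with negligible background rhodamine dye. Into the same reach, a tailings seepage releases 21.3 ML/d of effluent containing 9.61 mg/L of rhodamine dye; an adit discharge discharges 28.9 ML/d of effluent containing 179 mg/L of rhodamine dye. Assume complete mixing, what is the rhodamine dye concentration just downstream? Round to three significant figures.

Flow-weighted average: C = (386.0·0 + 21.30·9.610 + 28.90·179.0) / 436.2 = 5378/436.2 = 12.33 mg/L.

12.3 mg/L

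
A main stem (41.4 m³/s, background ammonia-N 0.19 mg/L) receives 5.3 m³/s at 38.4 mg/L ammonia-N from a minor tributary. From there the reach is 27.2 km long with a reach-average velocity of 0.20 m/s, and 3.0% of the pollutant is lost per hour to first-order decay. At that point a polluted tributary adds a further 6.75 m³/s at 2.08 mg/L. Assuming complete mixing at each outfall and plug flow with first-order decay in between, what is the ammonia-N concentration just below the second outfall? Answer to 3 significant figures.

1.51 mg/L

After mixing, C = (41.40·0.1900 + 5.300·38.40) / 46.70 = 211.4/46.70 = 4.526 mg/L; combined flow 46.70 m³/s.
Travel time t = 27.2·1000 / 0.20 = 136000 s = 37.78 h.
3.0%/h lost → k = −ln(1 − 0.03) = 0.03046 h⁻¹.
Applying C = C₀e^(−kt): 4.526 × 0.3164 = 1.432 mg/L.
Second outfall: C = (46.70·1.432 + 6.750·2.080)/53.45 = 1.514 mg/L.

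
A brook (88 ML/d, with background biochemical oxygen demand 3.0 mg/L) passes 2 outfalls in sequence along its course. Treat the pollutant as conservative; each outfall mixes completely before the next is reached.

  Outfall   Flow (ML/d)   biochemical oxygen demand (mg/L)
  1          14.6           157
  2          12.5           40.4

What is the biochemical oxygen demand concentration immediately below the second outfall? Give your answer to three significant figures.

26.6 mg/L

Outfall 1: combined Q = 102.6 ML/d; C = (88.00·3.000 + 14.60·157.0)/102.6 = 24.91 mg/L.
Outfall 2: combined Q = 115.1 ML/d; C = (102.6·24.91 + 12.50·40.40)/115.1 = 26.60 mg/L.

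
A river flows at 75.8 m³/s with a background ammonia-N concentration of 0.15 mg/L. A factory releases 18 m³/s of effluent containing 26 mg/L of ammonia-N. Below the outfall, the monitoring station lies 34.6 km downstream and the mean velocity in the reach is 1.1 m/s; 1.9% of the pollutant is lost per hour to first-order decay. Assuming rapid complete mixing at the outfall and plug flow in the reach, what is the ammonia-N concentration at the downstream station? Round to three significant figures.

Flow-weighted average: C = (75.80·0.1500 + 18.00·26.00) / 93.80 = 479.4/93.80 = 5.111 mg/L.
Travel time t = 34.6·1000 / 1.1 = 31450 s = 8.737 h.
1.9%/h lost → k = −ln(1 − 0.019) = 0.01918 h⁻¹.
Decay over the reach: 5.111·exp(−kt) = 5.111·0.8457 = 4.322 mg/L.

4.32 mg/L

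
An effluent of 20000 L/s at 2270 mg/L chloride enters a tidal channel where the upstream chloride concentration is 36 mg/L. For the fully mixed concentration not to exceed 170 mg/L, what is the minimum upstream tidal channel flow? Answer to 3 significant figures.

313000 L/s

Set C_mix = 170: (Q·36.00 + 20000·2270) / (Q + 20000) = 170
→ Q = 20000·(2270 − 170)/(170 − 36.00) = 313400 L/s.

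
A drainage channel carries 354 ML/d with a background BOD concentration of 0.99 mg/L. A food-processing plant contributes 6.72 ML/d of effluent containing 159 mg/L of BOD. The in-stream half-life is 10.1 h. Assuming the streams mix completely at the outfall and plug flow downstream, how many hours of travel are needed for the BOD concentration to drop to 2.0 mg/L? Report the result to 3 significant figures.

9.86 h

Conservation of mass: C = (354.0·0.9900 + 6.720·159.0) / 360.7 = 1419/360.7 = 3.934 mg/L.
Half-life 10.1 h → k = ln 2 / 10.1 = 0.06863 h⁻¹ = 1.647 d⁻¹.
3.934·exp(−k·t) = 2.0 → t = ln(3.934/2.0)/k = 35480 s = 9.856 h.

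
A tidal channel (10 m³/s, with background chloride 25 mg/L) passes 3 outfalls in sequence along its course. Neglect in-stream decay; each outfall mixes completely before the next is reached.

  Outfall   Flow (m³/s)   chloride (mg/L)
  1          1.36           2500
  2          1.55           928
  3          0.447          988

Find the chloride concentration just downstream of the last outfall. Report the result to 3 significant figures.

Outfall 1: combined Q = 11.36 m³/s; C = (10.00·25.00 + 1.360·2500)/11.36 = 321.3 mg/L.
Outfall 2: combined Q = 12.91 m³/s; C = (11.36·321.3 + 1.550·928.0)/12.91 = 394.1 mg/L.
Outfall 3: combined Q = 13.36 m³/s; C = (12.91·394.1 + 0.4470·988.0)/13.36 = 414.0 mg/L.

414 mg/L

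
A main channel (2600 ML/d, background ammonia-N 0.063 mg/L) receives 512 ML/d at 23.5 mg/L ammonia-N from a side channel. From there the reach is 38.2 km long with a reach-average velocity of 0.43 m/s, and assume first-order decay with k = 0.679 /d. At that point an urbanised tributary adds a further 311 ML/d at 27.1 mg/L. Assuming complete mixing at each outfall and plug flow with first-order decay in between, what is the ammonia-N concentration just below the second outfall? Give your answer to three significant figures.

Flow-weighted average: C = (2600·0.06300 + 512.0·23.50) / 3112 = 12200/3112 = 3.919 mg/L; combined flow 3112 ML/d.
Travel time t = 38.2·1000 / 0.43 = 88840 s = 24.68 h.
Decay over the reach: 3.919·exp(−kt) = 3.919·0.4975 = 1.950 mg/L.
At the second outfall, C = (3112·1.950 + 311.0·27.10) / (3112 + 311.0) = 4.235 mg/L.

4.23 mg/L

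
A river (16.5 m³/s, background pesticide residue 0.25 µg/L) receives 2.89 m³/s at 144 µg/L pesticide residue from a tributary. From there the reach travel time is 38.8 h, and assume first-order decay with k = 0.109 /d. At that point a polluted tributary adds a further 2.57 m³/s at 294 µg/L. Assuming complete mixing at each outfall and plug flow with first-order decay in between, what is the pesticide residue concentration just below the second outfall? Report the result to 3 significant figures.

50.5 µg/L

Flow-weighted average: C = (16.50·0.2500 + 2.890·144.0) / 19.39 = 420.3/19.39 = 21.68 µg/L; combined flow 19.39 m³/s.
After decay, C = 21.68 × e^(−kt) = 21.68 × 0.8384 = 18.17 µg/L.
At the second outfall, C = (19.39·18.17 + 2.570·294.0) / (19.39 + 2.570) = 50.45 µg/L.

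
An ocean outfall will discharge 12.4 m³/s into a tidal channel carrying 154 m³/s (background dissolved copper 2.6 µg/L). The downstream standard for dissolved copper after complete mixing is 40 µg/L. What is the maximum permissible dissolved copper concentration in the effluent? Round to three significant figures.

504 µg/L

At the limit, (Qr·Cr + Qe·Cₑ)/(Qr + Qe) = 40:
Cₑ = (166.4·40 − 154.0·2.600) / 12.40 = 504.5 µg/L.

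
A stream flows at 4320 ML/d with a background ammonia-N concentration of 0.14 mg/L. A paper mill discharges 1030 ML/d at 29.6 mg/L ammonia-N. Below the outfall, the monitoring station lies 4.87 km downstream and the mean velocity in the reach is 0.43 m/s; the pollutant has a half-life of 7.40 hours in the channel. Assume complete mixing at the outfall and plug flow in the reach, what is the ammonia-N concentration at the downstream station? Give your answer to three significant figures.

After mixing, C = (4320·0.1400 + 1030·29.60) / 5350 = 31090/5350 = 5.812 mg/L.
Travel time t = 4.87·1000 / 0.43 = 11330 s = 3.146 h.
Half-life 7.40 h → k = ln 2 / 7.40 = 0.09367 h⁻¹ = 2.248 d⁻¹.
Applying C = C₀e^(−kt): 5.812 × 0.7448 = 4.328 mg/L.

4.33 mg/L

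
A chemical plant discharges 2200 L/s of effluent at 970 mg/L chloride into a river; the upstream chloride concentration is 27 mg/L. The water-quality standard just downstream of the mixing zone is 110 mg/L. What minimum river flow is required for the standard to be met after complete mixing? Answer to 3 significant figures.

22800 L/s

Set C_mix = 110: (Q·27.00 + 2200·970.0) / (Q + 2200) = 110
→ Q = 2200·(970.0 − 110)/(110 − 27.00) = 22800 L/s.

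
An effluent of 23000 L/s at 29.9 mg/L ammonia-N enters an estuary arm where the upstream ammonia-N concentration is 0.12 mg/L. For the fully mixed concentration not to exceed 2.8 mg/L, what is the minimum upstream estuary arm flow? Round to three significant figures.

233000 L/s

Set C_mix = 2.8: (Q·0.1200 + 23000·29.90) / (Q + 23000) = 2.8
→ Q = 23000·(29.90 − 2.8)/(2.8 − 0.1200) = 232600 L/s.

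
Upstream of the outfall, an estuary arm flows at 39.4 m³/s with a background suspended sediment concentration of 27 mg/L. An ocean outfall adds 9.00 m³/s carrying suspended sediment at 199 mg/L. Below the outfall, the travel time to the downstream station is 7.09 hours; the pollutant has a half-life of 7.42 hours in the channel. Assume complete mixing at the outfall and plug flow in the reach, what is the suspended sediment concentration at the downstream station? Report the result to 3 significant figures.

Mass balance: C = (39.40·27.00 + 9.000·199.0) / 48.40 = 2855/48.40 = 58.98 mg/L.
Half-life 7.42 h → k = ln 2 / 7.42 = 0.09342 h⁻¹ = 2.242 d⁻¹.
After decay, C = 58.98 × e^(−kt) = 58.98 × 0.5157 = 30.42 mg/L.

30.4 mg/L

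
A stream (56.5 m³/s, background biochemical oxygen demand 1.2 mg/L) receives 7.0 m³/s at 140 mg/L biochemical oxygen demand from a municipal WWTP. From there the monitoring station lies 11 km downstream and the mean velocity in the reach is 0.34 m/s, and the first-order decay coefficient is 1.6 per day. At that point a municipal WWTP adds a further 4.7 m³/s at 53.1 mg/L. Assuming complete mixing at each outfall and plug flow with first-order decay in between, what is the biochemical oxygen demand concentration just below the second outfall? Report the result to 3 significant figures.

12.1 mg/L

After mixing, C = (56.50·1.200 + 7.000·140.0) / 63.50 = 1048/63.50 = 16.50 mg/L; combined flow 63.50 m³/s.
Travel time t = 11·1000 / 0.34 = 32350 s = 8.987 h.
First-order decay: C = 16.50·exp(−k·t) = 16.50·0.5493 = 9.064 mg/L.
At the second outfall, C = (63.50·9.064 + 4.700·53.10) / (63.50 + 4.700) = 12.10 mg/L.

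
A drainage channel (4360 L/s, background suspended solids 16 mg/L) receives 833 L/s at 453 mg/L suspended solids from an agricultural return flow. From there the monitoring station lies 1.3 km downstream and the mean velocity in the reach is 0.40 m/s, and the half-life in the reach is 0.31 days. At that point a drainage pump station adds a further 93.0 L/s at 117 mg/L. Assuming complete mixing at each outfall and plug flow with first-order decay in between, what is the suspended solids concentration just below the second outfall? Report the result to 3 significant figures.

Flow-weighted average: C = (4360·16.00 + 833.0·453.0) / 5193 = 447100/5193 = 86.10 mg/L; combined flow 5193 L/s.
Travel time t = 1.3·1000 / 0.40 = 3250 s = 0.9028 h.
Half-life 0.31 d → k = ln 2 / 0.31 = 2.236 d⁻¹.
Decay over the reach: 86.10·exp(−kt) = 86.10·0.9193 = 79.15 mg/L.
Second outfall: C = (5193·79.15 + 93.00·117.0)/5286 = 79.82 mg/L.

79.8 mg/L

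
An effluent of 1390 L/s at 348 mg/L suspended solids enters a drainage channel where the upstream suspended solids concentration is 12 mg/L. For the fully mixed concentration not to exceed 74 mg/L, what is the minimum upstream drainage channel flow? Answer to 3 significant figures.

Set C_mix = 74: (Q·12.00 + 1390·348.0) / (Q + 1390) = 74
→ Q = 1390·(348.0 − 74)/(74 − 12.00) = 6143 L/s.

6140 L/s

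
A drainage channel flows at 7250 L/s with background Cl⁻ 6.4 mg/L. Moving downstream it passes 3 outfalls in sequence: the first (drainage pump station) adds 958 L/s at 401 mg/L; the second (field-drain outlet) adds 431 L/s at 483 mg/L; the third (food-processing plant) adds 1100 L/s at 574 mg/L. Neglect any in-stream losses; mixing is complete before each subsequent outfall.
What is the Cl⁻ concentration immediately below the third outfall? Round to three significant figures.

After outfall 1: Q = 7250 + 958.0 = 8208 L/s; C = (7250·6.400 + 958.0·401.0)/8208 = 52.46 mg/L.
After outfall 2: Q = 8208 + 431.0 = 8639 L/s; C = (8208·52.46 + 431.0·483.0)/8639 = 73.94 mg/L.
After outfall 3: Q = 8639 + 1100 = 9739 L/s; C = (8639·73.94 + 1100·574.0)/9739 = 130.4 mg/L.

130 mg/L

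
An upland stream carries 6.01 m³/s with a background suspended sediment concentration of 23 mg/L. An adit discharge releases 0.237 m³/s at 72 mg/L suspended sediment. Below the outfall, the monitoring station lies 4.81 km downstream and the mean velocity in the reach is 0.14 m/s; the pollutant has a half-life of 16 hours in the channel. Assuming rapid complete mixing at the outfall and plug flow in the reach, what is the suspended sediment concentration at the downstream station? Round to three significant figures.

16.4 mg/L

Mixed concentration C = ΣQC/ΣQ = (6.010·23.00 + 0.2370·72.00) / 6.247 = 155.3/6.247 = 24.86 mg/L.
Travel time t = 4.81·1000 / 0.14 = 34360 s = 9.544 h.
Half-life 16 h → k = ln 2 / 16 = 0.04332 h⁻¹ = 1.040 d⁻¹.
After decay, C = 24.86 × e^(−kt) = 24.86 × 0.6614 = 16.44 mg/L.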